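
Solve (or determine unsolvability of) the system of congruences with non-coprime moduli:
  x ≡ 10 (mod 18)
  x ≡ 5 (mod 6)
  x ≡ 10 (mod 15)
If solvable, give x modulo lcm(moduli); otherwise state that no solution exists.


Moduli 18, 6, 15 are not pairwise coprime, so CRT works modulo lcm(m_i) when all pairwise compatibility conditions hold.
Pairwise compatibility: gcd(m_i, m_j) must divide a_i - a_j for every pair.
Merge one congruence at a time:
  Start: x ≡ 10 (mod 18).
  Combine with x ≡ 5 (mod 6): gcd(18, 6) = 6, and 5 - 10 = -5 is NOT divisible by 6.
    ⇒ system is inconsistent (no integer solution).

No solution (the system is inconsistent).


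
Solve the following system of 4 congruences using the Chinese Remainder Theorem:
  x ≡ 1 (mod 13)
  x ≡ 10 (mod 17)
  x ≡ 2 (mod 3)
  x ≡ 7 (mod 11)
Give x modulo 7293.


Product of moduli M = 13 · 17 · 3 · 11 = 7293.
Merge one congruence at a time:
  Start: x ≡ 1 (mod 13).
  Combine with x ≡ 10 (mod 17); new modulus lcm = 221.
    Write x = 1 + 13·t and substitute into x ≡ 10 (mod 17): 13·t ≡ 10 − 1 = 9 (mod 17).
    The inverse of 13 mod 17 is 4 (since 13·4 = 52 = 3·17 + 1), so t ≡ 4·9 = 36 ≡ 2 (mod 17).
    Then x = 1 + 13·2 = 27, valid modulo lcm(13, 17) = 221: x ≡ 27 (mod 221).
  Combine with x ≡ 2 (mod 3); new modulus lcm = 663.
    Write x = 27 + 221·t and substitute into x ≡ 2 (mod 3): 221·t ≡ 2 − 27 = -25 (mod 3).
    Reduce coefficients mod 3: 2·t ≡ 2 (mod 3).
    The inverse of 2 mod 3 is 2 (since 2·2 = 4 = 1·3 + 1), so t ≡ 2·2 = 4 ≡ 1 (mod 3).
    Then x = 27 + 221·1 = 248, valid modulo lcm(221, 3) = 663: x ≡ 248 (mod 663).
  Combine with x ≡ 7 (mod 11); new modulus lcm = 7293.
    Write x = 248 + 663·t and substitute into x ≡ 7 (mod 11): 663·t ≡ 7 − 248 = -241 (mod 11).
    Reduce coefficients mod 11: 3·t ≡ 1 (mod 11).
    The inverse of 3 mod 11 is 4 (since 3·4 = 12 = 1·11 + 1), so t ≡ 4·1 = 4 ≡ 4 (mod 11).
    Then x = 248 + 663·4 = 2900, valid modulo lcm(663, 11) = 7293: x ≡ 2900 (mod 7293).
Verify against each original: 2900 mod 13 = 1, 2900 mod 17 = 10, 2900 mod 3 = 2, 2900 mod 11 = 7.

x ≡ 2900 (mod 7293).


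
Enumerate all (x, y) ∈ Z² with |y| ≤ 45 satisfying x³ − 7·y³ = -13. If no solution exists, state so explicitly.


The equation is x³ - 7y³ = -13. For fixed y, x³ = 7·y³ − 13, so a solution requires the RHS to be a perfect cube.
Strategy: iterate y from -45 to 45, compute RHS = 7·y³ − 13, and check whether it is a (positive or negative) perfect cube.
Check small values of y:
  y = 0: RHS = -13 is not a perfect cube.
  y = 1: RHS = -6 is not a perfect cube.
  y = -1: RHS = -20 is not a perfect cube.
  y = 2: RHS = 43 is not a perfect cube.
  y = -2: RHS = -69 is not a perfect cube.
  y = 3: RHS = 176 is not a perfect cube.
  y = -3: RHS = -202 is not a perfect cube.
Continuing the search up to |y| = 45 finds no solutions either.
No (x, y) in the scanned range satisfies the equation.

No integer solutions with |y| ≤ 45.


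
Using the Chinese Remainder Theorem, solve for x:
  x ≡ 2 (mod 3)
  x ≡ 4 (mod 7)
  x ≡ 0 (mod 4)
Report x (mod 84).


Moduli 3, 7, 4 are pairwise coprime; by CRT there is a unique solution modulo M = 3 · 7 · 4 = 84.
Solve pairwise, accumulating the modulus:
  Start with x ≡ 2 (mod 3).
  Combine with x ≡ 4 (mod 7): since gcd(3, 7) = 1, we get a unique residue mod 21.
    Write x = 2 + 3·t and substitute into x ≡ 4 (mod 7): 3·t ≡ 4 − 2 = 2 (mod 7).
    The inverse of 3 mod 7 is 5 (since 3·5 = 15 = 2·7 + 1), so t ≡ 5·2 = 10 ≡ 3 (mod 7).
    Then x = 2 + 3·3 = 11, valid modulo lcm(3, 7) = 21: x ≡ 11 (mod 21).
  Combine with x ≡ 0 (mod 4): since gcd(21, 4) = 1, we get a unique residue mod 84.
    Write x = 11 + 21·t and substitute into x ≡ 0 (mod 4): 21·t ≡ 0 − 11 = -11 (mod 4).
    Reduce coefficients mod 4: 1·t ≡ 1 (mod 4).
    So t ≡ 1 (mod 4).
    Then x = 11 + 21·1 = 32, valid modulo lcm(21, 4) = 84: x ≡ 32 (mod 84).
Verify: 32 mod 3 = 2 ✓, 32 mod 7 = 4 ✓, 32 mod 4 = 0 ✓.

x ≡ 32 (mod 84).


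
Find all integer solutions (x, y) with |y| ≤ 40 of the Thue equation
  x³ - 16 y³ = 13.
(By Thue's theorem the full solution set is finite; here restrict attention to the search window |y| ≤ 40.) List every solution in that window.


The equation is x³ - 16y³ = 13. For fixed y, x³ = 16·y³ + 13, so a solution requires the RHS to be a perfect cube.
Strategy: iterate y from -40 to 40, compute RHS = 16·y³ + 13, and check whether it is a (positive or negative) perfect cube.
Check small values of y:
  y = 0: RHS = 13 is not a perfect cube.
  y = 1: RHS = 29 is not a perfect cube.
  y = -1: RHS = -3 is not a perfect cube.
  y = 2: RHS = 141 is not a perfect cube.
  y = -2: RHS = -115 is not a perfect cube.
  y = 3: RHS = 445 is not a perfect cube.
  y = -3: RHS = -419 is not a perfect cube.
Continuing the search up to |y| = 40 finds no solutions either.
No (x, y) in the scanned range satisfies the equation.

No integer solutions with |y| ≤ 40.


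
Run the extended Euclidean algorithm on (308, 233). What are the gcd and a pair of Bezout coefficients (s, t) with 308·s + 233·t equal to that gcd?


Euclidean algorithm on (308, 233) — divide until remainder is 0:
  308 = 1 · 233 + 75
  233 = 3 · 75 + 8
  75 = 9 · 8 + 3
  8 = 2 · 3 + 2
  3 = 1 · 2 + 1
  2 = 2 · 1 + 0
gcd(308, 233) = 1.
Track Bezout coefficients alongside the remainders: start with r₀ = 308 = a·1 + b·0 (s = 1, t = 0) and r₁ = 233 = a·0 + b·1 (s = 0, t = 1); each new remainder r_{k+1} = r_{k-1} − q_k·r_k inherits s_{k+1} = s_{k-1} − q_k·s_k, t_{k+1} = t_{k-1} − q_k·t_k, so r_k = a·s_k + b·t_k at every step:
  q = 1: r = 75, s = 1 − 1·0 = 1, t = 0 − 1·1 = -1  (check: 308·1 + 233·(-1) = 75)
  q = 3: r = 8, s = 0 − 3·1 = -3, t = 1 − 3·(-1) = 4  (check: 308·(-3) + 233·4 = 8)
  q = 9: r = 3, s = 1 − 9·(-3) = 28, t = -1 − 9·4 = -37  (check: 308·28 + 233·(-37) = 3)
  q = 2: r = 2, s = -3 − 2·28 = -59, t = 4 − 2·(-37) = 78  (check: 308·(-59) + 233·78 = 2)
  q = 1: r = 1, s = 28 − 1·(-59) = 87, t = -37 − 1·78 = -115  (check: 308·87 + 233·(-115) = 1)
The row with r = 1 (the gcd) gives the Bezout coefficients s = 87, t = -115.
Result: 308 · (87) + 233 · (-115) = 1.

gcd(308, 233) = 1; s = 87, t = -115 (check: 308·87 + 233·(-115) = 1).


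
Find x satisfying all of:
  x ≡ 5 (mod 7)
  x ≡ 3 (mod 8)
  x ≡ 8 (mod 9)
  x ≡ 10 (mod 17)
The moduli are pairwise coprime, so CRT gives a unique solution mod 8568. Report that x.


Product of moduli M = 7 · 8 · 9 · 17 = 8568.
Merge one congruence at a time:
  Start: x ≡ 5 (mod 7).
  Combine with x ≡ 3 (mod 8); new modulus lcm = 56.
    Write x = 5 + 7·t and substitute into x ≡ 3 (mod 8): 7·t ≡ 3 − 5 = -2 (mod 8).
    Reduce coefficients mod 8: 7·t ≡ 6 (mod 8).
    The inverse of 7 mod 8 is 7 (since 7·7 = 49 = 6·8 + 1), so t ≡ 7·6 = 42 ≡ 2 (mod 8).
    Then x = 5 + 7·2 = 19, valid modulo lcm(7, 8) = 56: x ≡ 19 (mod 56).
  Combine with x ≡ 8 (mod 9); new modulus lcm = 504.
    Write x = 19 + 56·t and substitute into x ≡ 8 (mod 9): 56·t ≡ 8 − 19 = -11 (mod 9).
    Reduce coefficients mod 9: 2·t ≡ 7 (mod 9).
    The inverse of 2 mod 9 is 5 (since 2·5 = 10 = 1·9 + 1), so t ≡ 5·7 = 35 ≡ 8 (mod 9).
    Then x = 19 + 56·8 = 467, valid modulo lcm(56, 9) = 504: x ≡ 467 (mod 504).
  Combine with x ≡ 10 (mod 17); new modulus lcm = 8568.
    Write x = 467 + 504·t and substitute into x ≡ 10 (mod 17): 504·t ≡ 10 − 467 = -457 (mod 17).
    Reduce coefficients mod 17: 11·t ≡ 2 (mod 17).
    The inverse of 11 mod 17 is 14 (since 11·14 = 154 = 9·17 + 1), so t ≡ 14·2 = 28 ≡ 11 (mod 17).
    Then x = 467 + 504·11 = 6011, valid modulo lcm(504, 17) = 8568: x ≡ 6011 (mod 8568).
Verify against each original: 6011 mod 7 = 5, 6011 mod 8 = 3, 6011 mod 9 = 8, 6011 mod 17 = 10.

x ≡ 6011 (mod 8568).


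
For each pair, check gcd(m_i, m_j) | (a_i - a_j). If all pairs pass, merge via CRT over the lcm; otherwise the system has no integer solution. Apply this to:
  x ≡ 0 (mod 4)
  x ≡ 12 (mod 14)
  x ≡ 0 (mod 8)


Moduli 4, 14, 8 are not pairwise coprime, so CRT works modulo lcm(m_i) when all pairwise compatibility conditions hold.
Pairwise compatibility: gcd(m_i, m_j) must divide a_i - a_j for every pair.
Merge one congruence at a time:
  Start: x ≡ 0 (mod 4).
  Combine with x ≡ 12 (mod 14): gcd(4, 14) = 2; 12 - 0 = 12, which IS divisible by 2, so compatible.
    Write x = 0 + 4·t and substitute into x ≡ 12 (mod 14): 4·t ≡ 12 − 0 = 12 (mod 14).
    Divide the congruence (and modulus) by g = 2: 2·t ≡ 6 (mod 7).
    The inverse of 2 mod 7 is 4 (since 2·4 = 8 = 1·7 + 1), so t ≡ 4·6 = 24 ≡ 3 (mod 7).
    Then x = 0 + 4·3 = 12, valid modulo lcm(4, 14) = 28: x ≡ 12 (mod 28).
  Combine with x ≡ 0 (mod 8): gcd(28, 8) = 4; 0 - 12 = -12, which IS divisible by 4, so compatible.
    Write x = 12 + 28·t and substitute into x ≡ 0 (mod 8): 28·t ≡ 0 − 12 = -12 (mod 8).
    Divide the congruence (and modulus) by g = 4: 7·t ≡ -3 (mod 2).
    Reduce coefficients mod 2: 1·t ≡ 1 (mod 2).
    So t ≡ 1 (mod 2).
    Then x = 12 + 28·1 = 40, valid modulo lcm(28, 8) = 56: x ≡ 40 (mod 56).
Verify: 40 mod 4 = 0, 40 mod 14 = 12, 40 mod 8 = 0.

x ≡ 40 (mod 56).


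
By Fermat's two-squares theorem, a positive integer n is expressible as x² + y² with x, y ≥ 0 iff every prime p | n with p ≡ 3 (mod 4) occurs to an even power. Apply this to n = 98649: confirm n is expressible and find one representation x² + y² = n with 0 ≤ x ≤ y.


Step 1: Factor n = 98649 = 3^2 · 97 · 113.
Step 2: Check the mod-4 condition on each prime factor: 3 ≡ 3 (mod 4), exponent 2 (must be even); 97 ≡ 1 (mod 4), exponent 1; 113 ≡ 1 (mod 4), exponent 1.
All primes ≡ 3 (mod 4) appear to even exponent (or don't appear), so by the two-squares theorem n IS expressible as a sum of two squares.
Step 3: Build a representation. Group n = k² · m with k = 3 and m = 97 · 113 = 10961 (a product of primes ≡ 1 (mod 4)); a representation of m scales to one of n via (k·x)² + (k·y)² = k²(x² + y²). Each prime p ≡ 1 (mod 4) is itself a sum of two squares; find a² by testing p − a² for a perfect square:
  97: 97 − 1² = 96, 97 − 2² = 93, 97 − 3² = 88, 97 − 4² = 81 = 9² ⇒ 97 = 4² + 9².
  113: 113 − 1² = 112, 113 − 2² = 109, 113 − 3² = 104, 113 − 4² = 97, 113 − 5² = 88, 113 − 6² = 77, 113 − 7² = 64 = 8² ⇒ 113 = 7² + 8².
  Combine using the Brahmagupta–Fibonacci identity (a² + b²)(c² + d²) = (ac − bd)² + (ad + bc)² = (ac + bd)² + (ad − bc)²:
  97 · 113 = 10961: from (4² + 9²)(7² + 8²), take (4·7 − 9·8, 4·8 + 9·7) = (28 − 72, 32 + 63) = (-44, 95); dropping signs (only squares matter) gives (44, 95); check 44² + 95² = 1936 + 9025 = 10961 ✓.
  Scale by k = 3: (3·44, 3·95) = (132, 285).
Step 4: Order so x ≤ y and verify: 132² + 285² = 17424 + 81225 = 98649 = n. ✓

n = 98649 = 132² + 285² (one valid representation with x ≤ y).


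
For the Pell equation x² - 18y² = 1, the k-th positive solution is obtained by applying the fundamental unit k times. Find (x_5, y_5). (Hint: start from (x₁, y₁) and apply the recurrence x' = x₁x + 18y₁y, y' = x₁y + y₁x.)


Step 1: Find the fundamental solution (x₁, y₁) of x² - 18y² = 1.
  Expand √18 as a continued fraction. a₀ = ⌊√18⌋ = 4; iterate m_{k+1} = d_k·a_k − m_k, d_{k+1} = (18 − m_{k+1}²)/d_k, a_{k+1} = ⌊(a₀ + m_{k+1})/d_{k+1}⌋ (starting m₀ = 0, d₀ = 1), with convergents p_k = a_k·p_{k-1} + p_{k-2}, q_k = a_k·q_{k-1} + q_{k-2} (p₋₁ = 1, q₋₁ = 0):
  k = 0: a₀ = 4; p₀/q₀ = 4/1; p₀² − 18·q₀² = 16 − 18 = -2.
  k = 1: m = 4, d = 2, a = ⌊(4 + 4)/2⌋ = 4; p/q = (4·4 + 1)/(4·1 + 0) = 17/4; p² − 18·q² = 289 − 288 = 1.
  The first convergent with p² − 18·q² = 1 gives the fundamental solution (x₁, y₁) = (17, 4).
Step 2: Apply the recurrence (x_{n+1}, y_{n+1}) = (x₁x_n + 18y₁y_n, x₁y_n + y₁x_n) repeatedly.
  From (x_1, y_1) = (17, 4): x_2 = 17·17 + 18·4·4 = 577; y_2 = 17·4 + 4·17 = 136.
  From (x_2, y_2) = (577, 136): x_3 = 17·577 + 18·4·136 = 19601; y_3 = 17·136 + 4·577 = 4620.
  From (x_3, y_3) = (19601, 4620): x_4 = 17·19601 + 18·4·4620 = 665857; y_4 = 17·4620 + 4·19601 = 156944.
  From (x_4, y_4) = (665857, 156944): x_5 = 17·665857 + 18·4·156944 = 22619537; y_5 = 17·156944 + 4·665857 = 5331476.
Step 3: Verify x_5² - 18·y_5² = 511643454094369 - 511643454094368 = 1 (should be 1). ✓

(x_1, y_1) = (17, 4); (x_5, y_5) = (22619537, 5331476).


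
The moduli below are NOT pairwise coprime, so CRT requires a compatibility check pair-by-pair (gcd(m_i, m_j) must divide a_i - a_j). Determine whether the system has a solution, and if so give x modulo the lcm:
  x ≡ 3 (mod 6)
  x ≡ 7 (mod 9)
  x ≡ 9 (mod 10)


Moduli 6, 9, 10 are not pairwise coprime, so CRT works modulo lcm(m_i) when all pairwise compatibility conditions hold.
Pairwise compatibility: gcd(m_i, m_j) must divide a_i - a_j for every pair.
Merge one congruence at a time:
  Start: x ≡ 3 (mod 6).
  Combine with x ≡ 7 (mod 9): gcd(6, 9) = 3, and 7 - 3 = 4 is NOT divisible by 3.
    ⇒ system is inconsistent (no integer solution).

No solution (the system is inconsistent).


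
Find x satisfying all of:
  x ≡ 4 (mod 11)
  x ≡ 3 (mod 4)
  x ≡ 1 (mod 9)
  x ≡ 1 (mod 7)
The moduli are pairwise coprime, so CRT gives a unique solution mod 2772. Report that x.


Product of moduli M = 11 · 4 · 9 · 7 = 2772.
Merge one congruence at a time:
  Start: x ≡ 4 (mod 11).
  Combine with x ≡ 3 (mod 4); new modulus lcm = 44.
    Write x = 4 + 11·t and substitute into x ≡ 3 (mod 4): 11·t ≡ 3 − 4 = -1 (mod 4).
    Reduce coefficients mod 4: 3·t ≡ 3 (mod 4).
    The inverse of 3 mod 4 is 3 (since 3·3 = 9 = 2·4 + 1), so t ≡ 3·3 = 9 ≡ 1 (mod 4).
    Then x = 4 + 11·1 = 15, valid modulo lcm(11, 4) = 44: x ≡ 15 (mod 44).
  Combine with x ≡ 1 (mod 9); new modulus lcm = 396.
    Write x = 15 + 44·t and substitute into x ≡ 1 (mod 9): 44·t ≡ 1 − 15 = -14 (mod 9).
    Reduce coefficients mod 9: 8·t ≡ 4 (mod 9).
    The inverse of 8 mod 9 is 8 (since 8·8 = 64 = 7·9 + 1), so t ≡ 8·4 = 32 ≡ 5 (mod 9).
    Then x = 15 + 44·5 = 235, valid modulo lcm(44, 9) = 396: x ≡ 235 (mod 396).
  Combine with x ≡ 1 (mod 7); new modulus lcm = 2772.
    Write x = 235 + 396·t and substitute into x ≡ 1 (mod 7): 396·t ≡ 1 − 235 = -234 (mod 7).
    Reduce coefficients mod 7: 4·t ≡ 4 (mod 7).
    The inverse of 4 mod 7 is 2 (since 4·2 = 8 = 1·7 + 1), so t ≡ 2·4 = 8 ≡ 1 (mod 7).
    Then x = 235 + 396·1 = 631, valid modulo lcm(396, 7) = 2772: x ≡ 631 (mod 2772).
Verify against each original: 631 mod 11 = 4, 631 mod 4 = 3, 631 mod 9 = 1, 631 mod 7 = 1.

x ≡ 631 (mod 2772).


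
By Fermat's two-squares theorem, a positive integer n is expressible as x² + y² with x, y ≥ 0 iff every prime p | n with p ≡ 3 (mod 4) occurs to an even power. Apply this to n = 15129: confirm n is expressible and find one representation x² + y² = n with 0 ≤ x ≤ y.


Step 1: Factor n = 15129 = 3^2 · 41^2.
Step 2: Check the mod-4 condition on each prime factor: 3 ≡ 3 (mod 4), exponent 2 (must be even); 41 ≡ 1 (mod 4), exponent 2.
All primes ≡ 3 (mod 4) appear to even exponent (or don't appear), so by the two-squares theorem n IS expressible as a sum of two squares.
Step 3: Build a representation. Group n = k² · m with k = 3 and m = 41 · 41 = 1681 (a product of primes ≡ 1 (mod 4)); a representation of m scales to one of n via (k·x)² + (k·y)² = k²(x² + y²). Each prime p ≡ 1 (mod 4) is itself a sum of two squares; find a² by testing p − a² for a perfect square:
  41: 41 − 1² = 40, 41 − 2² = 37, 41 − 3² = 32, 41 − 4² = 25 = 5² ⇒ 41 = 4² + 5².
  Combine using the Brahmagupta–Fibonacci identity (a² + b²)(c² + d²) = (ac − bd)² + (ad + bc)² = (ac + bd)² + (ad − bc)²:
  41 · 41 = 1681: from (4² + 5²)(4² + 5²), take (4·4 − 5·5, 4·5 + 5·4) = (16 − 25, 20 + 20) = (-9, 40); dropping signs (only squares matter) gives (9, 40); check 9² + 40² = 81 + 1600 = 1681 ✓.
  Scale by k = 3: (3·9, 3·40) = (27, 120).
Step 4: Order so x ≤ y and verify: 27² + 120² = 729 + 14400 = 15129 = n. ✓

n = 15129 = 27² + 120² (one valid representation with x ≤ y).


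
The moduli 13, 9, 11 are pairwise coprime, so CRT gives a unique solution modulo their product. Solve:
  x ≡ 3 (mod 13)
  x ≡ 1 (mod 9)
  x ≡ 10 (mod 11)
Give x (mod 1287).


Moduli 13, 9, 11 are pairwise coprime; by CRT there is a unique solution modulo M = 13 · 9 · 11 = 1287.
Solve pairwise, accumulating the modulus:
  Start with x ≡ 3 (mod 13).
  Combine with x ≡ 1 (mod 9): since gcd(13, 9) = 1, we get a unique residue mod 117.
    Write x = 3 + 13·t and substitute into x ≡ 1 (mod 9): 13·t ≡ 1 − 3 = -2 (mod 9).
    Reduce coefficients mod 9: 4·t ≡ 7 (mod 9).
    The inverse of 4 mod 9 is 7 (since 4·7 = 28 = 3·9 + 1), so t ≡ 7·7 = 49 ≡ 4 (mod 9).
    Then x = 3 + 13·4 = 55, valid modulo lcm(13, 9) = 117: x ≡ 55 (mod 117).
  Combine with x ≡ 10 (mod 11): since gcd(117, 11) = 1, we get a unique residue mod 1287.
    Write x = 55 + 117·t and substitute into x ≡ 10 (mod 11): 117·t ≡ 10 − 55 = -45 (mod 11).
    Reduce coefficients mod 11: 7·t ≡ 10 (mod 11).
    The inverse of 7 mod 11 is 8 (since 7·8 = 56 = 5·11 + 1), so t ≡ 8·10 = 80 ≡ 3 (mod 11).
    Then x = 55 + 117·3 = 406, valid modulo lcm(117, 11) = 1287: x ≡ 406 (mod 1287).
Verify: 406 mod 13 = 3 ✓, 406 mod 9 = 1 ✓, 406 mod 11 = 10 ✓.

x ≡ 406 (mod 1287).


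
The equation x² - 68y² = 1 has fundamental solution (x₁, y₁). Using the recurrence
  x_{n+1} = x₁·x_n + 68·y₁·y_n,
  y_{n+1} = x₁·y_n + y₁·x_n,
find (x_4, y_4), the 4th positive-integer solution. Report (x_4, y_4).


Step 1: Find the fundamental solution (x₁, y₁) of x² - 68y² = 1.
  Expand √68 as a continued fraction. a₀ = ⌊√68⌋ = 8; iterate m_{k+1} = d_k·a_k − m_k, d_{k+1} = (68 − m_{k+1}²)/d_k, a_{k+1} = ⌊(a₀ + m_{k+1})/d_{k+1}⌋ (starting m₀ = 0, d₀ = 1), with convergents p_k = a_k·p_{k-1} + p_{k-2}, q_k = a_k·q_{k-1} + q_{k-2} (p₋₁ = 1, q₋₁ = 0):
  k = 0: a₀ = 8; p₀/q₀ = 8/1; p₀² − 68·q₀² = 64 − 68 = -4.
  k = 1: m = 8, d = 4, a = ⌊(8 + 8)/4⌋ = 4; p/q = (4·8 + 1)/(4·1 + 0) = 33/4; p² − 68·q² = 1089 − 1088 = 1.
  The first convergent with p² − 68·q² = 1 gives the fundamental solution (x₁, y₁) = (33, 4).
Step 2: Apply the recurrence (x_{n+1}, y_{n+1}) = (x₁x_n + 68y₁y_n, x₁y_n + y₁x_n) repeatedly.
  From (x_1, y_1) = (33, 4): x_2 = 33·33 + 68·4·4 = 2177; y_2 = 33·4 + 4·33 = 264.
  From (x_2, y_2) = (2177, 264): x_3 = 33·2177 + 68·4·264 = 143649; y_3 = 33·264 + 4·2177 = 17420.
  From (x_3, y_3) = (143649, 17420): x_4 = 33·143649 + 68·4·17420 = 9478657; y_4 = 33·17420 + 4·143649 = 1149456.
Step 3: Verify x_4² - 68·y_4² = 89844938523649 - 89844938523648 = 1 (should be 1). ✓

(x_1, y_1) = (33, 4); (x_4, y_4) = (9478657, 1149456).


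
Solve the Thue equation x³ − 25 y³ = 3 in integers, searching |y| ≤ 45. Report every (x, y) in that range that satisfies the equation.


The equation is x³ - 25y³ = 3. For fixed y, x³ = 25·y³ + 3, so a solution requires the RHS to be a perfect cube.
Strategy: iterate y from -45 to 45, compute RHS = 25·y³ + 3, and check whether it is a (positive or negative) perfect cube.
Check small values of y:
  y = 0: RHS = 3 is not a perfect cube.
  y = 1: RHS = 28 is not a perfect cube.
  y = -1: RHS = -22 is not a perfect cube.
  y = 2: RHS = 203 is not a perfect cube.
  y = -2: RHS = -197 is not a perfect cube.
  y = 3: RHS = 678 is not a perfect cube.
  y = -3: RHS = -672 is not a perfect cube.
Continuing the search up to |y| = 45 finds no solutions either.
No (x, y) in the scanned range satisfies the equation.

No integer solutions with |y| ≤ 45.


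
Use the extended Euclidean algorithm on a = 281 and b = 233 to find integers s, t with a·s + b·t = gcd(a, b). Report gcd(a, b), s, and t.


Euclidean algorithm on (281, 233) — divide until remainder is 0:
  281 = 1 · 233 + 48
  233 = 4 · 48 + 41
  48 = 1 · 41 + 7
  41 = 5 · 7 + 6
  7 = 1 · 6 + 1
  6 = 6 · 1 + 0
gcd(281, 233) = 1.
Track Bezout coefficients alongside the remainders: start with r₀ = 281 = a·1 + b·0 (s = 1, t = 0) and r₁ = 233 = a·0 + b·1 (s = 0, t = 1); each new remainder r_{k+1} = r_{k-1} − q_k·r_k inherits s_{k+1} = s_{k-1} − q_k·s_k, t_{k+1} = t_{k-1} − q_k·t_k, so r_k = a·s_k + b·t_k at every step:
  q = 1: r = 48, s = 1 − 1·0 = 1, t = 0 − 1·1 = -1  (check: 281·1 + 233·(-1) = 48)
  q = 4: r = 41, s = 0 − 4·1 = -4, t = 1 − 4·(-1) = 5  (check: 281·(-4) + 233·5 = 41)
  q = 1: r = 7, s = 1 − 1·(-4) = 5, t = -1 − 1·5 = -6  (check: 281·5 + 233·(-6) = 7)
  q = 5: r = 6, s = -4 − 5·5 = -29, t = 5 − 5·(-6) = 35  (check: 281·(-29) + 233·35 = 6)
  q = 1: r = 1, s = 5 − 1·(-29) = 34, t = -6 − 1·35 = -41  (check: 281·34 + 233·(-41) = 1)
The row with r = 1 (the gcd) gives the Bezout coefficients s = 34, t = -41.
Result: 281 · (34) + 233 · (-41) = 1.

gcd(281, 233) = 1; s = 34, t = -41 (check: 281·34 + 233·(-41) = 1).


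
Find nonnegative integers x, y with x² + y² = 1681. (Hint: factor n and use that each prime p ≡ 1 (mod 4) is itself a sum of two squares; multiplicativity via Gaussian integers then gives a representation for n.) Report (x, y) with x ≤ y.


Step 1: Factor n = 1681 = 41^2.
Step 2: Check the mod-4 condition on each prime factor: 41 ≡ 1 (mod 4), exponent 2.
All primes ≡ 3 (mod 4) appear to even exponent (or don't appear), so by the two-squares theorem n IS expressible as a sum of two squares.
Step 3: Build a representation. Here n = 41 · 41 is a product of primes ≡ 1 (mod 4). Each prime p ≡ 1 (mod 4) is itself a sum of two squares; find a² by testing p − a² for a perfect square:
  41: 41 − 1² = 40, 41 − 2² = 37, 41 − 3² = 32, 41 − 4² = 25 = 5² ⇒ 41 = 4² + 5².
  Combine using the Brahmagupta–Fibonacci identity (a² + b²)(c² + d²) = (ac − bd)² + (ad + bc)² = (ac + bd)² + (ad − bc)²:
  41 · 41 = 1681: from (4² + 5²)(4² + 5²), take (4·4 − 5·5, 4·5 + 5·4) = (16 − 25, 20 + 20) = (-9, 40); dropping signs (only squares matter) gives (9, 40); check 9² + 40² = 81 + 1600 = 1681 ✓.
Step 4: Order so x ≤ y and verify: 9² + 40² = 81 + 1600 = 1681 = n. ✓

n = 1681 = 9² + 40² (one valid representation with x ≤ y).


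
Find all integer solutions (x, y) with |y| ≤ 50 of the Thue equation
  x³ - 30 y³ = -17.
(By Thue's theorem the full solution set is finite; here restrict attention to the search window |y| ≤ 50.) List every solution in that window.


The equation is x³ - 30y³ = -17. For fixed y, x³ = 30·y³ − 17, so a solution requires the RHS to be a perfect cube.
Strategy: iterate y from -50 to 50, compute RHS = 30·y³ − 17, and check whether it is a (positive or negative) perfect cube.
Check small values of y:
  y = 0: RHS = -17 is not a perfect cube.
  y = 1: RHS = 13 is not a perfect cube.
  y = -1: RHS = -47 is not a perfect cube.
  y = 2: RHS = 223 is not a perfect cube.
  y = -2: RHS = -257 is not a perfect cube.
  y = 3: RHS = 793 is not a perfect cube.
  y = -3: RHS = -827 is not a perfect cube.
Continuing the search up to |y| = 50 finds no solutions either.
No (x, y) in the scanned range satisfies the equation.

No integer solutions with |y| ≤ 50.


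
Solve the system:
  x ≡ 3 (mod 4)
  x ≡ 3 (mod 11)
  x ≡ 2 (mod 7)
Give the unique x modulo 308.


Moduli 4, 11, 7 are pairwise coprime; by CRT there is a unique solution modulo M = 4 · 11 · 7 = 308.
Solve pairwise, accumulating the modulus:
  Start with x ≡ 3 (mod 4).
  Combine with x ≡ 3 (mod 11): since gcd(4, 11) = 1, we get a unique residue mod 44.
    Write x = 3 + 4·t and substitute into x ≡ 3 (mod 11): 4·t ≡ 3 − 3 = 0 (mod 11).
    The inverse of 4 mod 11 is 3 (since 4·3 = 12 = 1·11 + 1), so t ≡ 3·0 = 0 ≡ 0 (mod 11).
    Then x = 3 + 4·0 = 3, valid modulo lcm(4, 11) = 44: x ≡ 3 (mod 44).
  Combine with x ≡ 2 (mod 7): since gcd(44, 7) = 1, we get a unique residue mod 308.
    Write x = 3 + 44·t and substitute into x ≡ 2 (mod 7): 44·t ≡ 2 − 3 = -1 (mod 7).
    Reduce coefficients mod 7: 2·t ≡ 6 (mod 7).
    The inverse of 2 mod 7 is 4 (since 2·4 = 8 = 1·7 + 1), so t ≡ 4·6 = 24 ≡ 3 (mod 7).
    Then x = 3 + 44·3 = 135, valid modulo lcm(44, 7) = 308: x ≡ 135 (mod 308).
Verify: 135 mod 4 = 3 ✓, 135 mod 11 = 3 ✓, 135 mod 7 = 2 ✓.

x ≡ 135 (mod 308).


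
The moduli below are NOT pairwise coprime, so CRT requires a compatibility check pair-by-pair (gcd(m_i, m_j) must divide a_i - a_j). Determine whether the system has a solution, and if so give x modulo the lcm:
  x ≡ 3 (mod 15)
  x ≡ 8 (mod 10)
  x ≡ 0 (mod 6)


Moduli 15, 10, 6 are not pairwise coprime, so CRT works modulo lcm(m_i) when all pairwise compatibility conditions hold.
Pairwise compatibility: gcd(m_i, m_j) must divide a_i - a_j for every pair.
Merge one congruence at a time:
  Start: x ≡ 3 (mod 15).
  Combine with x ≡ 8 (mod 10): gcd(15, 10) = 5; 8 - 3 = 5, which IS divisible by 5, so compatible.
    Write x = 3 + 15·t and substitute into x ≡ 8 (mod 10): 15·t ≡ 8 − 3 = 5 (mod 10).
    Divide the congruence (and modulus) by g = 5: 3·t ≡ 1 (mod 2).
    Reduce coefficients mod 2: 1·t ≡ 1 (mod 2).
    So t ≡ 1 (mod 2).
    Then x = 3 + 15·1 = 18, valid modulo lcm(15, 10) = 30: x ≡ 18 (mod 30).
  Combine with x ≡ 0 (mod 6): gcd(30, 6) = 6; 0 - 18 = -18, which IS divisible by 6, so compatible.
    Write x = 18 + 30·t and substitute into x ≡ 0 (mod 6): 30·t ≡ 0 − 18 = -18 (mod 6).
    Divide the congruence (and modulus) by g = 6: 5·t ≡ -3 (mod 1).
    Modulo 1 every t works; take t = 0.
    Then x = 18 + 30·0 = 18, valid modulo lcm(30, 6) = 30: x ≡ 18 (mod 30).
Verify: 18 mod 15 = 3, 18 mod 10 = 8, 18 mod 6 = 0.

x ≡ 18 (mod 30).


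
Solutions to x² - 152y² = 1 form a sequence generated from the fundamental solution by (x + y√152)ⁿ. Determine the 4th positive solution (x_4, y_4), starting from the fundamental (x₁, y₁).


Step 1: Find the fundamental solution (x₁, y₁) of x² - 152y² = 1.
  Expand √152 as a continued fraction. a₀ = ⌊√152⌋ = 12; iterate m_{k+1} = d_k·a_k − m_k, d_{k+1} = (152 − m_{k+1}²)/d_k, a_{k+1} = ⌊(a₀ + m_{k+1})/d_{k+1}⌋ (starting m₀ = 0, d₀ = 1), with convergents p_k = a_k·p_{k-1} + p_{k-2}, q_k = a_k·q_{k-1} + q_{k-2} (p₋₁ = 1, q₋₁ = 0):
  k = 0: a₀ = 12; p₀/q₀ = 12/1; p₀² − 152·q₀² = 144 − 152 = -8.
  k = 1: m = 12, d = 8, a = ⌊(12 + 12)/8⌋ = 3; p/q = (3·12 + 1)/(3·1 + 0) = 37/3; p² − 152·q² = 1369 − 1368 = 1.
  The first convergent with p² − 152·q² = 1 gives the fundamental solution (x₁, y₁) = (37, 3).
Step 2: Apply the recurrence (x_{n+1}, y_{n+1}) = (x₁x_n + 152y₁y_n, x₁y_n + y₁x_n) repeatedly.
  From (x_1, y_1) = (37, 3): x_2 = 37·37 + 152·3·3 = 2737; y_2 = 37·3 + 3·37 = 222.
  From (x_2, y_2) = (2737, 222): x_3 = 37·2737 + 152·3·222 = 202501; y_3 = 37·222 + 3·2737 = 16425.
  From (x_3, y_3) = (202501, 16425): x_4 = 37·202501 + 152·3·16425 = 14982337; y_4 = 37·16425 + 3·202501 = 1215228.
Step 3: Verify x_4² - 152·y_4² = 224470421981569 - 224470421981568 = 1 (should be 1). ✓

(x_1, y_1) = (37, 3); (x_4, y_4) = (14982337, 1215228).


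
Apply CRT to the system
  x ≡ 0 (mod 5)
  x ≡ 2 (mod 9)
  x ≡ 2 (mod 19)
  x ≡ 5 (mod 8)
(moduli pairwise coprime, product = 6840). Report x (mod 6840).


Product of moduli M = 5 · 9 · 19 · 8 = 6840.
Merge one congruence at a time:
  Start: x ≡ 0 (mod 5).
  Combine with x ≡ 2 (mod 9); new modulus lcm = 45.
    Write x = 0 + 5·t and substitute into x ≡ 2 (mod 9): 5·t ≡ 2 − 0 = 2 (mod 9).
    The inverse of 5 mod 9 is 2 (since 5·2 = 10 = 1·9 + 1), so t ≡ 2·2 = 4 ≡ 4 (mod 9).
    Then x = 0 + 5·4 = 20, valid modulo lcm(5, 9) = 45: x ≡ 20 (mod 45).
  Combine with x ≡ 2 (mod 19); new modulus lcm = 855.
    Write x = 20 + 45·t and substitute into x ≡ 2 (mod 19): 45·t ≡ 2 − 20 = -18 (mod 19).
    Reduce coefficients mod 19: 7·t ≡ 1 (mod 19).
    The inverse of 7 mod 19 is 11 (since 7·11 = 77 = 4·19 + 1), so t ≡ 11·1 = 11 ≡ 11 (mod 19).
    Then x = 20 + 45·11 = 515, valid modulo lcm(45, 19) = 855: x ≡ 515 (mod 855).
  Combine with x ≡ 5 (mod 8); new modulus lcm = 6840.
    Write x = 515 + 855·t and substitute into x ≡ 5 (mod 8): 855·t ≡ 5 − 515 = -510 (mod 8).
    Reduce coefficients mod 8: 7·t ≡ 2 (mod 8).
    The inverse of 7 mod 8 is 7 (since 7·7 = 49 = 6·8 + 1), so t ≡ 7·2 = 14 ≡ 6 (mod 8).
    Then x = 515 + 855·6 = 5645, valid modulo lcm(855, 8) = 6840: x ≡ 5645 (mod 6840).
Verify against each original: 5645 mod 5 = 0, 5645 mod 9 = 2, 5645 mod 19 = 2, 5645 mod 8 = 5.

x ≡ 5645 (mod 6840).


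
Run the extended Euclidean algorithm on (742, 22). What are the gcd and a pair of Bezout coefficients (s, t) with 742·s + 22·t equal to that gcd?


Euclidean algorithm on (742, 22) — divide until remainder is 0:
  742 = 33 · 22 + 16
  22 = 1 · 16 + 6
  16 = 2 · 6 + 4
  6 = 1 · 4 + 2
  4 = 2 · 2 + 0
gcd(742, 22) = 2.
Track Bezout coefficients alongside the remainders: start with r₀ = 742 = a·1 + b·0 (s = 1, t = 0) and r₁ = 22 = a·0 + b·1 (s = 0, t = 1); each new remainder r_{k+1} = r_{k-1} − q_k·r_k inherits s_{k+1} = s_{k-1} − q_k·s_k, t_{k+1} = t_{k-1} − q_k·t_k, so r_k = a·s_k + b·t_k at every step:
  q = 33: r = 16, s = 1 − 33·0 = 1, t = 0 − 33·1 = -33  (check: 742·1 + 22·(-33) = 16)
  q = 1: r = 6, s = 0 − 1·1 = -1, t = 1 − 1·(-33) = 34  (check: 742·(-1) + 22·34 = 6)
  q = 2: r = 4, s = 1 − 2·(-1) = 3, t = -33 − 2·34 = -101  (check: 742·3 + 22·(-101) = 4)
  q = 1: r = 2, s = -1 − 1·3 = -4, t = 34 − 1·(-101) = 135  (check: 742·(-4) + 22·135 = 2)
The row with r = 2 (the gcd) gives the Bezout coefficients s = -4, t = 135.
Result: 742 · (-4) + 22 · (135) = 2.

gcd(742, 22) = 2; s = -4, t = 135 (check: 742·(-4) + 22·135 = 2).


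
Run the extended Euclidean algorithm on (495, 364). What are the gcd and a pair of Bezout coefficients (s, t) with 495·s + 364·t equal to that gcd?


Euclidean algorithm on (495, 364) — divide until remainder is 0:
  495 = 1 · 364 + 131
  364 = 2 · 131 + 102
  131 = 1 · 102 + 29
  102 = 3 · 29 + 15
  29 = 1 · 15 + 14
  15 = 1 · 14 + 1
  14 = 14 · 1 + 0
gcd(495, 364) = 1.
Track Bezout coefficients alongside the remainders: start with r₀ = 495 = a·1 + b·0 (s = 1, t = 0) and r₁ = 364 = a·0 + b·1 (s = 0, t = 1); each new remainder r_{k+1} = r_{k-1} − q_k·r_k inherits s_{k+1} = s_{k-1} − q_k·s_k, t_{k+1} = t_{k-1} − q_k·t_k, so r_k = a·s_k + b·t_k at every step:
  q = 1: r = 131, s = 1 − 1·0 = 1, t = 0 − 1·1 = -1  (check: 495·1 + 364·(-1) = 131)
  q = 2: r = 102, s = 0 − 2·1 = -2, t = 1 − 2·(-1) = 3  (check: 495·(-2) + 364·3 = 102)
  q = 1: r = 29, s = 1 − 1·(-2) = 3, t = -1 − 1·3 = -4  (check: 495·3 + 364·(-4) = 29)
  q = 3: r = 15, s = -2 − 3·3 = -11, t = 3 − 3·(-4) = 15  (check: 495·(-11) + 364·15 = 15)
  q = 1: r = 14, s = 3 − 1·(-11) = 14, t = -4 − 1·15 = -19  (check: 495·14 + 364·(-19) = 14)
  q = 1: r = 1, s = -11 − 1·14 = -25, t = 15 − 1·(-19) = 34  (check: 495·(-25) + 364·34 = 1)
The row with r = 1 (the gcd) gives the Bezout coefficients s = -25, t = 34.
Result: 495 · (-25) + 364 · (34) = 1.

gcd(495, 364) = 1; s = -25, t = 34 (check: 495·(-25) + 364·34 = 1).


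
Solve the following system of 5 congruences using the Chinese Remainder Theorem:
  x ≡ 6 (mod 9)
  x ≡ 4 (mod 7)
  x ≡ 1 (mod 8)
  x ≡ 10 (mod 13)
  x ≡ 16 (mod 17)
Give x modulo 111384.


Product of moduli M = 9 · 7 · 8 · 13 · 17 = 111384.
Merge one congruence at a time:
  Start: x ≡ 6 (mod 9).
  Combine with x ≡ 4 (mod 7); new modulus lcm = 63.
    Write x = 6 + 9·t and substitute into x ≡ 4 (mod 7): 9·t ≡ 4 − 6 = -2 (mod 7).
    Reduce coefficients mod 7: 2·t ≡ 5 (mod 7).
    The inverse of 2 mod 7 is 4 (since 2·4 = 8 = 1·7 + 1), so t ≡ 4·5 = 20 ≡ 6 (mod 7).
    Then x = 6 + 9·6 = 60, valid modulo lcm(9, 7) = 63: x ≡ 60 (mod 63).
  Combine with x ≡ 1 (mod 8); new modulus lcm = 504.
    Write x = 60 + 63·t and substitute into x ≡ 1 (mod 8): 63·t ≡ 1 − 60 = -59 (mod 8).
    Reduce coefficients mod 8: 7·t ≡ 5 (mod 8).
    The inverse of 7 mod 8 is 7 (since 7·7 = 49 = 6·8 + 1), so t ≡ 7·5 = 35 ≡ 3 (mod 8).
    Then x = 60 + 63·3 = 249, valid modulo lcm(63, 8) = 504: x ≡ 249 (mod 504).
  Combine with x ≡ 10 (mod 13); new modulus lcm = 6552.
    Write x = 249 + 504·t and substitute into x ≡ 10 (mod 13): 504·t ≡ 10 − 249 = -239 (mod 13).
    Reduce coefficients mod 13: 10·t ≡ 8 (mod 13).
    The inverse of 10 mod 13 is 4 (since 10·4 = 40 = 3·13 + 1), so t ≡ 4·8 = 32 ≡ 6 (mod 13).
    Then x = 249 + 504·6 = 3273, valid modulo lcm(504, 13) = 6552: x ≡ 3273 (mod 6552).
  Combine with x ≡ 16 (mod 17); new modulus lcm = 111384.
    Write x = 3273 + 6552·t and substitute into x ≡ 16 (mod 17): 6552·t ≡ 16 − 3273 = -3257 (mod 17).
    Reduce coefficients mod 17: 7·t ≡ 7 (mod 17).
    The inverse of 7 mod 17 is 5 (since 7·5 = 35 = 2·17 + 1), so t ≡ 5·7 = 35 ≡ 1 (mod 17).
    Then x = 3273 + 6552·1 = 9825, valid modulo lcm(6552, 17) = 111384: x ≡ 9825 (mod 111384).
Verify against each original: 9825 mod 9 = 6, 9825 mod 7 = 4, 9825 mod 8 = 1, 9825 mod 13 = 10, 9825 mod 17 = 16.

x ≡ 9825 (mod 111384).


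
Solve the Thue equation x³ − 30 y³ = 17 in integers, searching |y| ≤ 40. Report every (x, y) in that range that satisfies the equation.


The equation is x³ - 30y³ = 17. For fixed y, x³ = 30·y³ + 17, so a solution requires the RHS to be a perfect cube.
Strategy: iterate y from -40 to 40, compute RHS = 30·y³ + 17, and check whether it is a (positive or negative) perfect cube.
Check small values of y:
  y = 0: RHS = 17 is not a perfect cube.
  y = 1: RHS = 47 is not a perfect cube.
  y = -1: RHS = -13 is not a perfect cube.
  y = 2: RHS = 257 is not a perfect cube.
  y = -2: RHS = -223 is not a perfect cube.
  y = 3: RHS = 827 is not a perfect cube.
  y = -3: RHS = -793 is not a perfect cube.
Continuing the search up to |y| = 40 finds no solutions either.
No (x, y) in the scanned range satisfies the equation.

No integer solutions with |y| ≤ 40.


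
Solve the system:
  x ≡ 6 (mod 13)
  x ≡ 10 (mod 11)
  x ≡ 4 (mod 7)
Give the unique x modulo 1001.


Moduli 13, 11, 7 are pairwise coprime; by CRT there is a unique solution modulo M = 13 · 11 · 7 = 1001.
Solve pairwise, accumulating the modulus:
  Start with x ≡ 6 (mod 13).
  Combine with x ≡ 10 (mod 11): since gcd(13, 11) = 1, we get a unique residue mod 143.
    Write x = 6 + 13·t and substitute into x ≡ 10 (mod 11): 13·t ≡ 10 − 6 = 4 (mod 11).
    Reduce coefficients mod 11: 2·t ≡ 4 (mod 11).
    The inverse of 2 mod 11 is 6 (since 2·6 = 12 = 1·11 + 1), so t ≡ 6·4 = 24 ≡ 2 (mod 11).
    Then x = 6 + 13·2 = 32, valid modulo lcm(13, 11) = 143: x ≡ 32 (mod 143).
  Combine with x ≡ 4 (mod 7): since gcd(143, 7) = 1, we get a unique residue mod 1001.
    Write x = 32 + 143·t and substitute into x ≡ 4 (mod 7): 143·t ≡ 4 − 32 = -28 (mod 7).
    Reduce coefficients mod 7: 3·t ≡ 0 (mod 7).
    The inverse of 3 mod 7 is 5 (since 3·5 = 15 = 2·7 + 1), so t ≡ 5·0 = 0 ≡ 0 (mod 7).
    Then x = 32 + 143·0 = 32, valid modulo lcm(143, 7) = 1001: x ≡ 32 (mod 1001).
Verify: 32 mod 13 = 6 ✓, 32 mod 11 = 10 ✓, 32 mod 7 = 4 ✓.

x ≡ 32 (mod 1001).


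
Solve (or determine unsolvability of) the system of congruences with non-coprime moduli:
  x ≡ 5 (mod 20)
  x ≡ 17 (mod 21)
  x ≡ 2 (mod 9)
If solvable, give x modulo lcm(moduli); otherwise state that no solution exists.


Moduli 20, 21, 9 are not pairwise coprime, so CRT works modulo lcm(m_i) when all pairwise compatibility conditions hold.
Pairwise compatibility: gcd(m_i, m_j) must divide a_i - a_j for every pair.
Merge one congruence at a time:
  Start: x ≡ 5 (mod 20).
  Combine with x ≡ 17 (mod 21): gcd(20, 21) = 1; 17 - 5 = 12, which IS divisible by 1, so compatible.
    Write x = 5 + 20·t and substitute into x ≡ 17 (mod 21): 20·t ≡ 17 − 5 = 12 (mod 21).
    The inverse of 20 mod 21 is 20 (since 20·20 = 400 = 19·21 + 1), so t ≡ 20·12 = 240 ≡ 9 (mod 21).
    Then x = 5 + 20·9 = 185, valid modulo lcm(20, 21) = 420: x ≡ 185 (mod 420).
  Combine with x ≡ 2 (mod 9): gcd(420, 9) = 3; 2 - 185 = -183, which IS divisible by 3, so compatible.
    Write x = 185 + 420·t and substitute into x ≡ 2 (mod 9): 420·t ≡ 2 − 185 = -183 (mod 9).
    Divide the congruence (and modulus) by g = 3: 140·t ≡ -61 (mod 3).
    Reduce coefficients mod 3: 2·t ≡ 2 (mod 3).
    The inverse of 2 mod 3 is 2 (since 2·2 = 4 = 1·3 + 1), so t ≡ 2·2 = 4 ≡ 1 (mod 3).
    Then x = 185 + 420·1 = 605, valid modulo lcm(420, 9) = 1260: x ≡ 605 (mod 1260).
Verify: 605 mod 20 = 5, 605 mod 21 = 17, 605 mod 9 = 2.

x ≡ 605 (mod 1260).


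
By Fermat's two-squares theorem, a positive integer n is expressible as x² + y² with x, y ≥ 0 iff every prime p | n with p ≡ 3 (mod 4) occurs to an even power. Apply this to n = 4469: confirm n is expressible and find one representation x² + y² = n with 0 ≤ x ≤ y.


Step 1: Factor n = 4469 = 41 · 109.
Step 2: Check the mod-4 condition on each prime factor: 41 ≡ 1 (mod 4), exponent 1; 109 ≡ 1 (mod 4), exponent 1.
All primes ≡ 3 (mod 4) appear to even exponent (or don't appear), so by the two-squares theorem n IS expressible as a sum of two squares.
Step 3: Build a representation. Here n = 41 · 109 is a product of primes ≡ 1 (mod 4). Each prime p ≡ 1 (mod 4) is itself a sum of two squares; find a² by testing p − a² for a perfect square:
  41: 41 − 1² = 40, 41 − 2² = 37, 41 − 3² = 32, 41 − 4² = 25 = 5² ⇒ 41 = 4² + 5².
  109: 109 − 1² = 108, 109 − 2² = 105, 109 − 3² = 100 = 10² ⇒ 109 = 3² + 10².
  Combine using the Brahmagupta–Fibonacci identity (a² + b²)(c² + d²) = (ac − bd)² + (ad + bc)² = (ac + bd)² + (ad − bc)²:
  41 · 109 = 4469: from (4² + 5²)(3² + 10²), take (4·3 − 5·10, 4·10 + 5·3) = (12 − 50, 40 + 15) = (-38, 55); dropping signs (only squares matter) gives (38, 55); check 38² + 55² = 1444 + 3025 = 4469 ✓.
Step 4: Order so x ≤ y and verify: 38² + 55² = 1444 + 3025 = 4469 = n. ✓

n = 4469 = 38² + 55² (one valid representation with x ≤ y).


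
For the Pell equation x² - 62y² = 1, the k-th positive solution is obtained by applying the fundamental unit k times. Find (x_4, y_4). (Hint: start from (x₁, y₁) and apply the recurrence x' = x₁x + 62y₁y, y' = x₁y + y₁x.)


Step 1: Find the fundamental solution (x₁, y₁) of x² - 62y² = 1.
  Expand √62 as a continued fraction. a₀ = ⌊√62⌋ = 7; iterate m_{k+1} = d_k·a_k − m_k, d_{k+1} = (62 − m_{k+1}²)/d_k, a_{k+1} = ⌊(a₀ + m_{k+1})/d_{k+1}⌋ (starting m₀ = 0, d₀ = 1), with convergents p_k = a_k·p_{k-1} + p_{k-2}, q_k = a_k·q_{k-1} + q_{k-2} (p₋₁ = 1, q₋₁ = 0):
  k = 0: a₀ = 7; p₀/q₀ = 7/1; p₀² − 62·q₀² = 49 − 62 = -13.
  k = 1: m = 7, d = 13, a = ⌊(7 + 7)/13⌋ = 1; p/q = (1·7 + 1)/(1·1 + 0) = 8/1; p² − 62·q² = 64 − 62 = 2.
  k = 2: m = 6, d = 2, a = ⌊(7 + 6)/2⌋ = 6; p/q = (6·8 + 7)/(6·1 + 1) = 55/7; p² − 62·q² = 3025 − 3038 = -13.
  k = 3: m = 6, d = 13, a = ⌊(7 + 6)/13⌋ = 1; p/q = (1·55 + 8)/(1·7 + 1) = 63/8; p² − 62·q² = 3969 − 3968 = 1.
  The first convergent with p² − 62·q² = 1 gives the fundamental solution (x₁, y₁) = (63, 8).
Step 2: Apply the recurrence (x_{n+1}, y_{n+1}) = (x₁x_n + 62y₁y_n, x₁y_n + y₁x_n) repeatedly.
  From (x_1, y_1) = (63, 8): x_2 = 63·63 + 62·8·8 = 7937; y_2 = 63·8 + 8·63 = 1008.
  From (x_2, y_2) = (7937, 1008): x_3 = 63·7937 + 62·8·1008 = 999999; y_3 = 63·1008 + 8·7937 = 127000.
  From (x_3, y_3) = (999999, 127000): x_4 = 63·999999 + 62·8·127000 = 125991937; y_4 = 63·127000 + 8·999999 = 16000992.
Step 3: Verify x_4² - 62·y_4² = 15873968189011969 - 15873968189011968 = 1 (should be 1). ✓

(x_1, y_1) = (63, 8); (x_4, y_4) = (125991937, 16000992).
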